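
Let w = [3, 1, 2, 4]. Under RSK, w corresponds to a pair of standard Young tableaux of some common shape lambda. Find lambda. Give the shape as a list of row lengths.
[3, 1]

Row-insert each entry into an empty tableau.

After inserting 3: P = [[3]].
After inserting 1: P = [[1], [3]].
After inserting 2: P = [[1, 2], [3]].
After inserting 4: P = [[1, 2, 4], [3]].

The final insertion tableau P = [[1, 2, 4], [3]] has shape [3, 1].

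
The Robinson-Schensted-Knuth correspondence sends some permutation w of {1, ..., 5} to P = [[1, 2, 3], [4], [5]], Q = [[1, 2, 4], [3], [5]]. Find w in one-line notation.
1 5 2 4 3

Reverse the RSK construction: for i from n down to 1, find the cell of Q containing i, remove the entry at that cell from P, and reverse-bump it up through P; the value ejected from row 1 is w(i).

Step i=5: Q has 5 at row 3, column 1; remove 5 from row 3 of P and reverse-bump: 5 enters row 2 and ejects 4; 4 enters row 1 and ejects 3. So w(5) = 3. P is now [[1, 2, 4], [5]].
Step i=4: Q has 4 at row 1, column 3; remove that cell from P, ejecting 4. So w(4) = 4. P is now [[1, 2], [5]].
Step i=3: Q has 3 at row 2, column 1; remove 5 from row 2 of P and reverse-bump: 5 enters row 1 and ejects 2. So w(3) = 2. P is now [[1, 5]].
Step i=2: Q has 2 at row 1, column 2; remove that cell from P, ejecting 5. So w(2) = 5. P is now [[1]].
Step i=1: Q has 1 at row 1, column 1; remove that cell from P, ejecting 1. So w(1) = 1. P is now [].

So w = 1 5 2 4 3.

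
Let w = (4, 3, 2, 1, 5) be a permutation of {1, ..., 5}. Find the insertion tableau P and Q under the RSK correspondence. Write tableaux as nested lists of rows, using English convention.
P = [[1, 5], [2], [3], [4]], Q = [[1, 5], [2], [3], [4]]

Insert each entry of the permutation into P by Schensted row insertion, recording in Q the position of each new cell.

Insert 4: appended to row 1. P = [[4]].
Insert 3: 3 bumps 4 from row 1; 4 starts row 2. P = [[3], [4]].
Insert 2: 2 bumps 3 from row 1; 3 bumps 4 from row 2; 4 starts row 3. P = [[2], [3], [4]].
Insert 1: 1 bumps 2 from row 1; 2 bumps 3 from row 2; 3 bumps 4 from row 3; 4 starts row 4. P = [[1], [2], [3], [4]].
Insert 5: appended to row 1. P = [[1, 5], [2], [3], [4]].

So P = [[1, 5], [2], [3], [4]], Q = [[1, 5], [2], [3], [4]].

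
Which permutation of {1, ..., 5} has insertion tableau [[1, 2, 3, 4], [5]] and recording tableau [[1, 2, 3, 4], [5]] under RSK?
1 2 3 5 4

Reverse RSK: for i = n, n-1, ..., 1, locate i in Q, remove the corresponding corner cell from P, and reverse-bump its entry up through P; the value ejected from row 1 is w(i).

So w = 1 2 3 5 4.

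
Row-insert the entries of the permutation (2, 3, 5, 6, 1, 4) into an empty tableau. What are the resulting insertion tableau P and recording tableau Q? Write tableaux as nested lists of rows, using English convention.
P = [[1, 3, 4, 6], [2, 5]], Q = [[1, 2, 3, 4], [5, 6]]

Insert each entry of the permutation into P by Schensted row insertion, recording in Q the position of each new cell.

Insert 2: appended to row 1. P = [[2]].
Insert 3: appended to row 1. P = [[2, 3]].
Insert 5: appended to row 1. P = [[2, 3, 5]].
Insert 6: appended to row 1. P = [[2, 3, 5, 6]].
Insert 1: 1 bumps 2 from row 1; 2 starts row 2. P = [[1, 3, 5, 6], [2]].
Insert 4: 4 bumps 5 from row 1; 5 appends to row 2. P = [[1, 3, 4, 6], [2, 5]].

So P = [[1, 3, 4, 6], [2, 5]], Q = [[1, 2, 3, 4], [5, 6]].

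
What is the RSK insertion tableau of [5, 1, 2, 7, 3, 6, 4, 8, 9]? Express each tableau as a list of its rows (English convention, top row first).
P = [[1, 2, 3, 4, 8, 9], [5, 6], [7]]

Insert 5: appended to row 1. P = [[5]].
Insert 1: 1 bumps 5 from row 1; 5 starts row 2. P = [[1], [5]].
Insert 2: appended to row 1. P = [[1, 2], [5]].
Insert 7: appended to row 1. P = [[1, 2, 7], [5]].
Insert 3: 3 bumps 7 from row 1; 7 appends to row 2. P = [[1, 2, 3], [5, 7]].
Insert 6: appended to row 1. P = [[1, 2, 3, 6], [5, 7]].
Insert 4: 4 bumps 6 from row 1; 6 bumps 7 from row 2; 7 starts row 3. P = [[1, 2, 3, 4], [5, 6], [7]].
Insert 8: appended to row 1. P = [[1, 2, 3, 4, 8], [5, 6], [7]].
Insert 9: appended to row 1. P = [[1, 2, 3, 4, 8, 9], [5, 6], [7]].

So P = [[1, 2, 3, 4, 8, 9], [5, 6], [7]].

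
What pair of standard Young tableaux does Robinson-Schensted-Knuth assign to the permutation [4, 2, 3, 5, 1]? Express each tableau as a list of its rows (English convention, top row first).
P = [[1, 3, 5], [2], [4]], Q = [[1, 3, 4], [2], [5]]

Insert each entry of the permutation into P by Schensted row insertion, recording in Q the position of each new cell.

After inserting 4: P = [[4]].
After inserting 2: P = [[2], [4]].
After inserting 3: P = [[2, 3], [4]].
After inserting 5: P = [[2, 3, 5], [4]].
After inserting 1: P = [[1, 3, 5], [2], [4]].

So P = [[1, 3, 5], [2], [4]], Q = [[1, 3, 4], [2], [5]].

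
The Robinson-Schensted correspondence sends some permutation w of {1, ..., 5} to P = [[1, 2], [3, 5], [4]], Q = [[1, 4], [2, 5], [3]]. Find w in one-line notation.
4 3 1 5 2

Reverse the RSK construction: for i from n down to 1, find the cell of Q containing i, remove the entry at that cell from P, and reverse-bump it up through P; the value ejected from row 1 is w(i).

Step i=5: Q has 5 at row 2, column 2; remove 5 from row 2 of P and reverse-bump: 5 enters row 1 and ejects 2. So w(5) = 2. P is now [[1, 5], [3], [4]].
Step i=4: Q has 4 at row 1, column 2; remove that cell from P, ejecting 5. So w(4) = 5. P is now [[1], [3], [4]].
Step i=3: Q has 3 at row 3, column 1; remove 4 from row 3 of P and reverse-bump: 4 enters row 2 and ejects 3; 3 enters row 1 and ejects 1. So w(3) = 1. P is now [[3], [4]].
Step i=2: Q has 2 at row 2, column 1; remove 4 from row 2 of P and reverse-bump: 4 enters row 1 and ejects 3. So w(2) = 3. P is now [[4]].
Step i=1: Q has 1 at row 1, column 1; remove that cell from P, ejecting 4. So w(1) = 4. P is now [].

So w = 4 3 1 5 2.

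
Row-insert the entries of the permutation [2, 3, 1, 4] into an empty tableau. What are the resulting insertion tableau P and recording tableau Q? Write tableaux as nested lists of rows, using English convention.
P = [[1, 3, 4], [2]], Q = [[1, 2, 4], [3]]

Insert each entry of the permutation into P by Schensted row insertion, recording in Q the position of each new cell.

Insert 2: appended to row 1. P = [[2]], Q = [[1]].
Insert 3: appended to row 1. P = [[2, 3]], Q = [[1, 2]].
Insert 1: 1 bumps 2 from row 1; 2 starts row 2. P = [[1, 3], [2]], Q = [[1, 2], [3]].
Insert 4: appended to row 1. P = [[1, 3, 4], [2]], Q = [[1, 2, 4], [3]].

So P = [[1, 3, 4], [2]], Q = [[1, 2, 4], [3]].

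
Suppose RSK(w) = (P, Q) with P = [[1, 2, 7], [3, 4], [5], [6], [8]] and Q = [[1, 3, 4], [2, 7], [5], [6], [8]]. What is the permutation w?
8 3 6 7 5 1 4 2

Reverse RSK: for i = n, n-1, ..., 1, locate i in Q, remove the corresponding corner cell from P, and reverse-bump its entry up through P; the value ejected from row 1 is w(i).

So w = 8 3 6 7 5 1 4 2.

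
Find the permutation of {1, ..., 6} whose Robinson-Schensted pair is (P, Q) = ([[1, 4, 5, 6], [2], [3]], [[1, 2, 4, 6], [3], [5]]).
Reverse the RSK construction: for i from n down to 1, find the cell of Q containing i, remove the entry at that cell from P, and reverse-bump it up through P; the value ejected from row 1 is w(i).

Step i=6: Q has 6 at row 1, column 4; remove that cell from P, ejecting 6. So w(6) = 6. P is now [[1, 4, 5], [2], [3]].
Step i=5: Q has 5 at row 3, column 1; remove 3 from row 3 of P and reverse-bump: 3 enters row 2 and ejects 2; 2 enters row 1 and ejects 1. So w(5) = 1. P is now [[2, 4, 5], [3]].
Step i=4: Q has 4 at row 1, column 3; remove that cell from P, ejecting 5. So w(4) = 5. P is now [[2, 4], [3]].
Step i=3: Q has 3 at row 2, column 1; remove 3 from row 2 of P and reverse-bump: 3 enters row 1 and ejects 2. So w(3) = 2. P is now [[3, 4]].
Step i=2: Q has 2 at row 1, column 2; remove that cell from P, ejecting 4. So w(2) = 4. P is now [[3]].
Step i=1: Q has 1 at row 1, column 1; remove that cell from P, ejecting 3. So w(1) = 3. P is now [].

So w = 3 4 2 5 1 6.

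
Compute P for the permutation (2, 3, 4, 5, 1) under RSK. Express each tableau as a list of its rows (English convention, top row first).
Insert 2: appended to row 1. P = [[2]].
Insert 3: appended to row 1. P = [[2, 3]].
Insert 4: appended to row 1. P = [[2, 3, 4]].
Insert 5: appended to row 1. P = [[2, 3, 4, 5]].
Insert 1: 1 bumps 2 from row 1; 2 starts row 2. P = [[1, 3, 4, 5], [2]].

So P = [[1, 3, 4, 5], [2]].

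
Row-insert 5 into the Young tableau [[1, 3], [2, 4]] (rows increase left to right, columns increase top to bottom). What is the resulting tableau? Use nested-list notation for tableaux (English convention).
5 is larger than every entry of row 1, so it is appended to row 1. The new tableau is [[1, 3, 5], [2, 4]].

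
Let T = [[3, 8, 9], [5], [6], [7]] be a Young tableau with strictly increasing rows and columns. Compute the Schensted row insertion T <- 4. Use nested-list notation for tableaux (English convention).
In row 1, 4 replaces 8 (the leftmost entry greater than 4); 8 is bumped to row 2. 8 is appended to row 2. The new tableau is [[3, 4, 9], [5, 8], [6], [7]].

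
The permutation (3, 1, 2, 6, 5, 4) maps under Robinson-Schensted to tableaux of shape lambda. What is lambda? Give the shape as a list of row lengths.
[3, 2, 1]

Row-insert each entry into an empty tableau.

After inserting 3: P = [[3]].
After inserting 1: P = [[1], [3]].
After inserting 2: P = [[1, 2], [3]].
After inserting 6: P = [[1, 2, 6], [3]].
After inserting 5: P = [[1, 2, 5], [3, 6]].
After inserting 4: P = [[1, 2, 4], [3, 5], [6]].

The final insertion tableau P = [[1, 2, 4], [3, 5], [6]] has shape [3, 2, 1].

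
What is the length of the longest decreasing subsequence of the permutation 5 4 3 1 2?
4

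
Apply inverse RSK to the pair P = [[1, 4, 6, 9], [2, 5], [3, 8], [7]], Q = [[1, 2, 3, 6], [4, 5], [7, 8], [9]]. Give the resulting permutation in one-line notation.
Reverse the RSK construction: for i from n down to 1, find the cell of Q containing i, remove the entry at that cell from P, and reverse-bump it up through P; the value ejected from row 1 is w(i).

Step i=9: Q has 9 at row 4, column 1; remove 7 from row 4 of P and reverse-bump: 7 enters row 3 and ejects 3; 3 enters row 2 and ejects 2; 2 enters row 1 and ejects 1. So w(9) = 1. P is now [[2, 4, 6, 9], [3, 5], [7, 8]].
Step i=8: Q has 8 at row 3, column 2; remove 8 from row 3 of P and reverse-bump: 8 enters row 2 and ejects 5; 5 enters row 1 and ejects 4. So w(8) = 4. P is now [[2, 5, 6, 9], [3, 8], [7]].
Step i=7: Q has 7 at row 3, column 1; remove 7 from row 3 of P and reverse-bump: 7 enters row 2 and ejects 3; 3 enters row 1 and ejects 2. So w(7) = 2. P is now [[3, 5, 6, 9], [7, 8]].
Step i=6: Q has 6 at row 1, column 4; remove that cell from P, ejecting 9. So w(6) = 9. P is now [[3, 5, 6], [7, 8]].
Step i=5: Q has 5 at row 2, column 2; remove 8 from row 2 of P and reverse-bump: 8 enters row 1 and ejects 6. So w(5) = 6. P is now [[3, 5, 8], [7]].
Step i=4: Q has 4 at row 2, column 1; remove 7 from row 2 of P and reverse-bump: 7 enters row 1 and ejects 5. So w(4) = 5. P is now [[3, 7, 8]].
Step i=3: Q has 3 at row 1, column 3; remove that cell from P, ejecting 8. So w(3) = 8. P is now [[3, 7]].
Step i=2: Q has 2 at row 1, column 2; remove that cell from P, ejecting 7. So w(2) = 7. P is now [[3]].
Step i=1: Q has 1 at row 1, column 1; remove that cell from P, ejecting 3. So w(1) = 3. P is now [].

So w = 3 7 8 5 6 9 2 4 1.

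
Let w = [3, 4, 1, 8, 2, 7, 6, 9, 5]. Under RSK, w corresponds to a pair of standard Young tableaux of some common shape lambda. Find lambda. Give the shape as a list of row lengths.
[4, 3, 1, 1]

Row-insert each entry into an empty tableau.

After inserting 3: P = [[3]].
After inserting 4: P = [[3, 4]].
After inserting 1: P = [[1, 4], [3]].
After inserting 8: P = [[1, 4, 8], [3]].
After inserting 2: P = [[1, 2, 8], [3, 4]].
After inserting 7: P = [[1, 2, 7], [3, 4, 8]].
After inserting 6: P = [[1, 2, 6], [3, 4, 7], [8]].
After inserting 9: P = [[1, 2, 6, 9], [3, 4, 7], [8]].
After inserting 5: P = [[1, 2, 5, 9], [3, 4, 6], [7], [8]].

The final insertion tableau P = [[1, 2, 5, 9], [3, 4, 6], [7], [8]] has shape [4, 3, 1, 1].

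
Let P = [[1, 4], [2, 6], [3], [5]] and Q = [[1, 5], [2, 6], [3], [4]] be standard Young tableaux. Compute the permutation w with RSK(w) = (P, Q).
Reverse the RSK construction: for i from n down to 1, find the cell of Q containing i, remove the entry at that cell from P, and reverse-bump it up through P; the value ejected from row 1 is w(i).

Step i=6: Q has 6 at row 2, column 2; remove 6 from row 2 of P and reverse-bump: 6 enters row 1 and ejects 4. So w(6) = 4. P is now [[1, 6], [2], [3], [5]].
Step i=5: Q has 5 at row 1, column 2; remove that cell from P, ejecting 6. So w(5) = 6. P is now [[1], [2], [3], [5]].
Step i=4: Q has 4 at row 4, column 1; remove 5 from row 4 of P and reverse-bump: 5 enters row 3 and ejects 3; 3 enters row 2 and ejects 2; 2 enters row 1 and ejects 1. So w(4) = 1. P is now [[2], [3], [5]].
Step i=3: Q has 3 at row 3, column 1; remove 5 from row 3 of P and reverse-bump: 5 enters row 2 and ejects 3; 3 enters row 1 and ejects 2. So w(3) = 2. P is now [[3], [5]].
Step i=2: Q has 2 at row 2, column 1; remove 5 from row 2 of P and reverse-bump: 5 enters row 1 and ejects 3. So w(2) = 3. P is now [[5]].
Step i=1: Q has 1 at row 1, column 1; remove that cell from P, ejecting 5. So w(1) = 5. P is now [].

So w = 5 3 2 1 6 4.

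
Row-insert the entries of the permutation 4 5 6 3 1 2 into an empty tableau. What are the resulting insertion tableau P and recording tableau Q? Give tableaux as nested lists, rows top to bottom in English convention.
Insert each entry of the permutation into P by Schensted row insertion, recording in Q the position of each new cell.

Insert 4: appended to row 1. P = [[4]], Q = [[1]].
Insert 5: appended to row 1. P = [[4, 5]], Q = [[1, 2]].
Insert 6: appended to row 1. P = [[4, 5, 6]], Q = [[1, 2, 3]].
Insert 3: 3 bumps 4 from row 1; 4 starts row 2. P = [[3, 5, 6], [4]], Q = [[1, 2, 3], [4]].
Insert 1: 1 bumps 3 from row 1; 3 bumps 4 from row 2; 4 starts row 3. P = [[1, 5, 6], [3], [4]], Q = [[1, 2, 3], [4], [5]].
Insert 2: 2 bumps 5 from row 1; 5 appends to row 2. P = [[1, 2, 6], [3, 5], [4]], Q = [[1, 2, 3], [4, 6], [5]].

So P = [[1, 2, 6], [3, 5], [4]], Q = [[1, 2, 3], [4, 6], [5]].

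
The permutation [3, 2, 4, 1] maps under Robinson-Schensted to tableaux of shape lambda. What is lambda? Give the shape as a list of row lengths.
[2, 1, 1]

Row-insert each entry into an empty tableau.

After inserting 3: P = [[3]].
After inserting 2: P = [[2], [3]].
After inserting 4: P = [[2, 4], [3]].
After inserting 1: P = [[1, 4], [2], [3]].

The final insertion tableau P = [[1, 4], [2], [3]] has shape [2, 1, 1].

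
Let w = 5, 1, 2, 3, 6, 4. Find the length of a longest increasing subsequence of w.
4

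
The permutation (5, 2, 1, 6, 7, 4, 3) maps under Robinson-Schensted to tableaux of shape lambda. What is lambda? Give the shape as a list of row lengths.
Row-insert each entry into an empty tableau.

After inserting 5: P = [[5]].
After inserting 2: P = [[2], [5]].
After inserting 1: P = [[1], [2], [5]].
After inserting 6: P = [[1, 6], [2], [5]].
After inserting 7: P = [[1, 6, 7], [2], [5]].
After inserting 4: P = [[1, 4, 7], [2, 6], [5]].
After inserting 3: P = [[1, 3, 7], [2, 4], [5, 6]].

The final insertion tableau P = [[1, 3, 7], [2, 4], [5, 6]] has shape [3, 2, 2].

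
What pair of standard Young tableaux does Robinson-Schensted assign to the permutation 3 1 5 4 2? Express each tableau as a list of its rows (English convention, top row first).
Insert each entry of the permutation into P by Schensted row insertion, recording in Q the position of each new cell.

Insert 3: appended to row 1. P = [[3]], Q = [[1]].
Insert 1: 1 bumps 3 from row 1; 3 starts row 2. P = [[1], [3]], Q = [[1], [2]].
Insert 5: appended to row 1. P = [[1, 5], [3]], Q = [[1, 3], [2]].
Insert 4: 4 bumps 5 from row 1; 5 appends to row 2. P = [[1, 4], [3, 5]], Q = [[1, 3], [2, 4]].
Insert 2: 2 bumps 4 from row 1; 4 bumps 5 from row 2; 5 starts row 3. P = [[1, 2], [3, 4], [5]], Q = [[1, 3], [2, 4], [5]].

So P = [[1, 2], [3, 4], [5]], Q = [[1, 3], [2, 4], [5]].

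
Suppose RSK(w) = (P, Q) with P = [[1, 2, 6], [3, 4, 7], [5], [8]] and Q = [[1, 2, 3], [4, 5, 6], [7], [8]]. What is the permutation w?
Reverse the RSK construction: for i from n down to 1, find the cell of Q containing i, remove the entry at that cell from P, and reverse-bump it up through P; the value ejected from row 1 is w(i).

Step i=8: Q has 8 at row 4, column 1; remove 8 from row 4 of P and reverse-bump: 8 enters row 3 and ejects 5; 5 enters row 2 and ejects 4; 4 enters row 1 and ejects 2. So w(8) = 2. P is now [[1, 4, 6], [3, 5, 7], [8]].
Step i=7: Q has 7 at row 3, column 1; remove 8 from row 3 of P and reverse-bump: 8 enters row 2 and ejects 7; 7 enters row 1 and ejects 6. So w(7) = 6. P is now [[1, 4, 7], [3, 5, 8]].
Step i=6: Q has 6 at row 2, column 3; remove 8 from row 2 of P and reverse-bump: 8 enters row 1 and ejects 7. So w(6) = 7. P is now [[1, 4, 8], [3, 5]].
Step i=5: Q has 5 at row 2, column 2; remove 5 from row 2 of P and reverse-bump: 5 enters row 1 and ejects 4. So w(5) = 4. P is now [[1, 5, 8], [3]].
Step i=4: Q has 4 at row 2, column 1; remove 3 from row 2 of P and reverse-bump: 3 enters row 1 and ejects 1. So w(4) = 1. P is now [[3, 5, 8]].
Step i=3: Q has 3 at row 1, column 3; remove that cell from P, ejecting 8. So w(3) = 8. P is now [[3, 5]].
Step i=2: Q has 2 at row 1, column 2; remove that cell from P, ejecting 5. So w(2) = 5. P is now [[3]].
Step i=1: Q has 1 at row 1, column 1; remove that cell from P, ejecting 3. So w(1) = 3. P is now [].

So w = 3 5 8 1 4 7 6 2.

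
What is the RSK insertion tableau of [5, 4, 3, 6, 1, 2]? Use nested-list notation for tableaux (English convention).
P = [[1, 2], [3, 6], [4], [5]]

Insert 5: appended to row 1. P = [[5]].
Insert 4: 4 bumps 5 from row 1; 5 starts row 2. P = [[4], [5]].
Insert 3: 3 bumps 4 from row 1; 4 bumps 5 from row 2; 5 starts row 3. P = [[3], [4], [5]].
Insert 6: appended to row 1. P = [[3, 6], [4], [5]].
Insert 1: 1 bumps 3 from row 1; 3 bumps 4 from row 2; 4 bumps 5 from row 3; 5 starts row 4. P = [[1, 6], [3], [4], [5]].
Insert 2: 2 bumps 6 from row 1; 6 appends to row 2. P = [[1, 2], [3, 6], [4], [5]].

So P = [[1, 2], [3, 6], [4], [5]].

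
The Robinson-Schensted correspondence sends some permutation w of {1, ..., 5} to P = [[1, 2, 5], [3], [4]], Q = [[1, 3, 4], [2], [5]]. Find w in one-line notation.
Reverse the RSK construction: for i from n down to 1, find the cell of Q containing i, remove the entry at that cell from P, and reverse-bump it up through P; the value ejected from row 1 is w(i).

Step i=5: Q has 5 at row 3, column 1; remove 4 from row 3 of P and reverse-bump: 4 enters row 2 and ejects 3; 3 enters row 1 and ejects 2. So w(5) = 2. P is now [[1, 3, 5], [4]].
Step i=4: Q has 4 at row 1, column 3; remove that cell from P, ejecting 5. So w(4) = 5. P is now [[1, 3], [4]].
Step i=3: Q has 3 at row 1, column 2; remove that cell from P, ejecting 3. So w(3) = 3. P is now [[1], [4]].
Step i=2: Q has 2 at row 2, column 1; remove 4 from row 2 of P and reverse-bump: 4 enters row 1 and ejects 1. So w(2) = 1. P is now [[4]].
Step i=1: Q has 1 at row 1, column 1; remove that cell from P, ejecting 4. So w(1) = 4. P is now [].

So w = 4 1 3 5 2.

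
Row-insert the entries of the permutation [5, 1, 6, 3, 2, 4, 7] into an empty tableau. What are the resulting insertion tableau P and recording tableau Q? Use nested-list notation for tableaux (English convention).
Insert each entry of the permutation into P by Schensted row insertion, recording in Q the position of each new cell.

Insert 5: appended to row 1. P = [[5]], Q = [[1]].
Insert 1: 1 bumps 5 from row 1; 5 starts row 2. P = [[1], [5]], Q = [[1], [2]].
Insert 6: appended to row 1. P = [[1, 6], [5]], Q = [[1, 3], [2]].
Insert 3: 3 bumps 6 from row 1; 6 appends to row 2. P = [[1, 3], [5, 6]], Q = [[1, 3], [2, 4]].
Insert 2: 2 bumps 3 from row 1; 3 bumps 5 from row 2; 5 starts row 3. P = [[1, 2], [3, 6], [5]], Q = [[1, 3], [2, 4], [5]].
Insert 4: appended to row 1. P = [[1, 2, 4], [3, 6], [5]], Q = [[1, 3, 6], [2, 4], [5]].
Insert 7: appended to row 1. P = [[1, 2, 4, 7], [3, 6], [5]], Q = [[1, 3, 6, 7], [2, 4], [5]].

So P = [[1, 2, 4, 7], [3, 6], [5]], Q = [[1, 3, 6, 7], [2, 4], [5]].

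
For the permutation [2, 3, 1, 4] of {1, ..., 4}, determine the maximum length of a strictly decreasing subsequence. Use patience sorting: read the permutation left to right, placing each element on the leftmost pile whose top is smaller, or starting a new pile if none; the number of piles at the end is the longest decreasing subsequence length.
2: new pile. tops = [2]
3: onto pile 1 (replacing 2). tops = [3]
1: new pile. tops = [3, 1]
4: onto pile 1 (replacing 3). tops = [4, 1]

2 piles, so the longest decreasing subsequence has length 2.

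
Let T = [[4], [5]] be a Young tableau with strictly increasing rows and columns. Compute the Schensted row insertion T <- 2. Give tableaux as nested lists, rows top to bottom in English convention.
In row 1, 2 replaces 4 (the leftmost entry greater than 2); 4 is bumped to row 2. In row 2, 4 replaces 5 (the leftmost entry greater than 4); 5 is bumped to row 3. 5 starts a new row 3. The new tableau is [[2], [4], [5]].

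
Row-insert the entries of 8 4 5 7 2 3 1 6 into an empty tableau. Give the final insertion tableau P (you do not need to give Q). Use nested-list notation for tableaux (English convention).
P = [[1, 3, 6], [2, 5, 7], [4], [8]]

Insert 8: appended to row 1. P = [[8]].
Insert 4: 4 bumps 8 from row 1; 8 starts row 2. P = [[4], [8]].
Insert 5: appended to row 1. P = [[4, 5], [8]].
Insert 7: appended to row 1. P = [[4, 5, 7], [8]].
Insert 2: 2 bumps 4 from row 1; 4 bumps 8 from row 2; 8 starts row 3. P = [[2, 5, 7], [4], [8]].
Insert 3: 3 bumps 5 from row 1; 5 appends to row 2. P = [[2, 3, 7], [4, 5], [8]].
Insert 1: 1 bumps 2 from row 1; 2 bumps 4 from row 2; 4 bumps 8 from row 3; 8 starts row 4. P = [[1, 3, 7], [2, 5], [4], [8]].
Insert 6: 6 bumps 7 from row 1; 7 appends to row 2. P = [[1, 3, 6], [2, 5, 7], [4], [8]].

So P = [[1, 3, 6], [2, 5, 7], [4], [8]].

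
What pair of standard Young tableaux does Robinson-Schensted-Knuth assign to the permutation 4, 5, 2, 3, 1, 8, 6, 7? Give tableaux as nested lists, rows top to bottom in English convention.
P = [[1, 3, 6, 7], [2, 5, 8], [4]], Q = [[1, 2, 6, 8], [3, 4, 7], [5]]

Insert each entry of the permutation into P by Schensted row insertion, recording in Q the position of each new cell.

Insert 4: appended to row 1. P = [[4]].
Insert 5: appended to row 1. P = [[4, 5]].
Insert 2: 2 bumps 4 from row 1; 4 starts row 2. P = [[2, 5], [4]].
Insert 3: 3 bumps 5 from row 1; 5 appends to row 2. P = [[2, 3], [4, 5]].
Insert 1: 1 bumps 2 from row 1; 2 bumps 4 from row 2; 4 starts row 3. P = [[1, 3], [2, 5], [4]].
Insert 8: appended to row 1. P = [[1, 3, 8], [2, 5], [4]].
Insert 6: 6 bumps 8 from row 1; 8 appends to row 2. P = [[1, 3, 6], [2, 5, 8], [4]].
Insert 7: appended to row 1. P = [[1, 3, 6, 7], [2, 5, 8], [4]].

So P = [[1, 3, 6, 7], [2, 5, 8], [4]], Q = [[1, 2, 6, 8], [3, 4, 7], [5]].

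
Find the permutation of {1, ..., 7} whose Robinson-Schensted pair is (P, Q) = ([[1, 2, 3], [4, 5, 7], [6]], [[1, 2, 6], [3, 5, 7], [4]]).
Reverse the RSK construction: for i from n down to 1, find the cell of Q containing i, remove the entry at that cell from P, and reverse-bump it up through P; the value ejected from row 1 is w(i).

Step i=7: Q has 7 at row 2, column 3; remove 7 from row 2 of P and reverse-bump: 7 enters row 1 and ejects 3. So w(7) = 3. P is now [[1, 2, 7], [4, 5], [6]].
Step i=6: Q has 6 at row 1, column 3; remove that cell from P, ejecting 7. So w(6) = 7. P is now [[1, 2], [4, 5], [6]].
Step i=5: Q has 5 at row 2, column 2; remove 5 from row 2 of P and reverse-bump: 5 enters row 1 and ejects 2. So w(5) = 2. P is now [[1, 5], [4], [6]].
Step i=4: Q has 4 at row 3, column 1; remove 6 from row 3 of P and reverse-bump: 6 enters row 2 and ejects 4; 4 enters row 1 and ejects 1. So w(4) = 1. P is now [[4, 5], [6]].
Step i=3: Q has 3 at row 2, column 1; remove 6 from row 2 of P and reverse-bump: 6 enters row 1 and ejects 5. So w(3) = 5. P is now [[4, 6]].
Step i=2: Q has 2 at row 1, column 2; remove that cell from P, ejecting 6. So w(2) = 6. P is now [[4]].
Step i=1: Q has 1 at row 1, column 1; remove that cell from P, ejecting 4. So w(1) = 4. P is now [].

So w = 4 6 5 1 2 7 3.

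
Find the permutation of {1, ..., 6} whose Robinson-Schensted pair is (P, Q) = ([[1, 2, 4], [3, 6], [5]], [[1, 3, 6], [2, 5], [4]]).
5 3 6 1 2 4

Reverse the RSK construction: for i from n down to 1, find the cell of Q containing i, remove the entry at that cell from P, and reverse-bump it up through P; the value ejected from row 1 is w(i).

Step i=6: Q has 6 at row 1, column 3; remove that cell from P, ejecting 4. So w(6) = 4. P is now [[1, 2], [3, 6], [5]].
Step i=5: Q has 5 at row 2, column 2; remove 6 from row 2 of P and reverse-bump: 6 enters row 1 and ejects 2. So w(5) = 2. P is now [[1, 6], [3], [5]].
Step i=4: Q has 4 at row 3, column 1; remove 5 from row 3 of P and reverse-bump: 5 enters row 2 and ejects 3; 3 enters row 1 and ejects 1. So w(4) = 1. P is now [[3, 6], [5]].
Step i=3: Q has 3 at row 1, column 2; remove that cell from P, ejecting 6. So w(3) = 6. P is now [[3], [5]].
Step i=2: Q has 2 at row 2, column 1; remove 5 from row 2 of P and reverse-bump: 5 enters row 1 and ejects 3. So w(2) = 3. P is now [[5]].
Step i=1: Q has 1 at row 1, column 1; remove that cell from P, ejecting 5. So w(1) = 5. P is now [].

So w = 5 3 6 1 2 4.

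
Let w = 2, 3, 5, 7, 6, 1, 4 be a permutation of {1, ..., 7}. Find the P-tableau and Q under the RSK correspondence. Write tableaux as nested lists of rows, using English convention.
Insert each entry of the permutation into P by Schensted row insertion, recording in Q the position of each new cell.

Insert 2: appended to row 1. P = [[2]].
Insert 3: appended to row 1. P = [[2, 3]].
Insert 5: appended to row 1. P = [[2, 3, 5]].
Insert 7: appended to row 1. P = [[2, 3, 5, 7]].
Insert 6: 6 bumps 7 from row 1; 7 starts row 2. P = [[2, 3, 5, 6], [7]].
Insert 1: 1 bumps 2 from row 1; 2 bumps 7 from row 2; 7 starts row 3. P = [[1, 3, 5, 6], [2], [7]].
Insert 4: 4 bumps 5 from row 1; 5 appends to row 2. P = [[1, 3, 4, 6], [2, 5], [7]].

So P = [[1, 3, 4, 6], [2, 5], [7]], Q = [[1, 2, 3, 4], [5, 7], [6]].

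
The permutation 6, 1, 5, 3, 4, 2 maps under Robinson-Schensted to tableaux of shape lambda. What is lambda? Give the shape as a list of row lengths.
RSK row insertion gives P = [[1, 2, 4], [3], [5], [6]], which has shape [3, 1, 1, 1].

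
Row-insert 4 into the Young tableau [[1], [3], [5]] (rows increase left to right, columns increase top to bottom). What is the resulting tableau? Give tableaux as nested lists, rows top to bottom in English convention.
[[1, 4], [3], [5]]

4 is larger than every entry of row 1, so it is appended to row 1. The new tableau is [[1, 4], [3], [5]].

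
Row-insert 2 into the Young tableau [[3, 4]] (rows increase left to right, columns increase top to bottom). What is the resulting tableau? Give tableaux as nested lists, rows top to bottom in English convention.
[[2, 4], [3]]

In row 1, 2 replaces 3 (the leftmost entry greater than 2); 3 is bumped to row 2. 3 starts a new row 2. The new tableau is [[2, 4], [3]].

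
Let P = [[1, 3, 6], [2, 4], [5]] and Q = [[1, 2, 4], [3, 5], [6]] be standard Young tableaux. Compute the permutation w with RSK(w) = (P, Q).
2 5 1 6 4 3

Reverse the RSK construction: for i from n down to 1, find the cell of Q containing i, remove the entry at that cell from P, and reverse-bump it up through P; the value ejected from row 1 is w(i).

Step i=6: Q has 6 at row 3, column 1; remove 5 from row 3 of P and reverse-bump: 5 enters row 2 and ejects 4; 4 enters row 1 and ejects 3. So w(6) = 3. P is now [[1, 4, 6], [2, 5]].
Step i=5: Q has 5 at row 2, column 2; remove 5 from row 2 of P and reverse-bump: 5 enters row 1 and ejects 4. So w(5) = 4. P is now [[1, 5, 6], [2]].
Step i=4: Q has 4 at row 1, column 3; remove that cell from P, ejecting 6. So w(4) = 6. P is now [[1, 5], [2]].
Step i=3: Q has 3 at row 2, column 1; remove 2 from row 2 of P and reverse-bump: 2 enters row 1 and ejects 1. So w(3) = 1. P is now [[2, 5]].
Step i=2: Q has 2 at row 1, column 2; remove that cell from P, ejecting 5. So w(2) = 5. P is now [[2]].
Step i=1: Q has 1 at row 1, column 1; remove that cell from P, ejecting 2. So w(1) = 2. P is now [].

So w = 2 5 1 6 4 3.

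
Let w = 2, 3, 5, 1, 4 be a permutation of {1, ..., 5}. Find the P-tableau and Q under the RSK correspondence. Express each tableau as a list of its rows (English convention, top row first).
Insert each entry of the permutation into P by Schensted row insertion, recording in Q the position of each new cell.

Insert 2: appended to row 1. P = [[2]], Q = [[1]].
Insert 3: appended to row 1. P = [[2, 3]], Q = [[1, 2]].
Insert 5: appended to row 1. P = [[2, 3, 5]], Q = [[1, 2, 3]].
Insert 1: 1 bumps 2 from row 1; 2 starts row 2. P = [[1, 3, 5], [2]], Q = [[1, 2, 3], [4]].
Insert 4: 4 bumps 5 from row 1; 5 appends to row 2. P = [[1, 3, 4], [2, 5]], Q = [[1, 2, 3], [4, 5]].

So P = [[1, 3, 4], [2, 5]], Q = [[1, 2, 3], [4, 5]].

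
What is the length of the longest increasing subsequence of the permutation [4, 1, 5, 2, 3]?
3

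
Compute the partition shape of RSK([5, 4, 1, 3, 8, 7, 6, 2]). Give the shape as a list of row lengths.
Row-insert each entry into an empty tableau.

After inserting 5: P = [[5]].
After inserting 4: P = [[4], [5]].
After inserting 1: P = [[1], [4], [5]].
After inserting 3: P = [[1, 3], [4], [5]].
After inserting 8: P = [[1, 3, 8], [4], [5]].
After inserting 7: P = [[1, 3, 7], [4, 8], [5]].
After inserting 6: P = [[1, 3, 6], [4, 7], [5, 8]].
After inserting 2: P = [[1, 2, 6], [3, 7], [4, 8], [5]].

The final insertion tableau P = [[1, 2, 6], [3, 7], [4, 8], [5]] has shape [3, 2, 2, 1].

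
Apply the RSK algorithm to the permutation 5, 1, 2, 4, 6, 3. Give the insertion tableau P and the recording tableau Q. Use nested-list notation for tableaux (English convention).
Insert each entry of the permutation into P by Schensted row insertion, recording in Q the position of each new cell.

After inserting 5: P = [[5]].
After inserting 1: P = [[1], [5]].
After inserting 2: P = [[1, 2], [5]].
After inserting 4: P = [[1, 2, 4], [5]].
After inserting 6: P = [[1, 2, 4, 6], [5]].
After inserting 3: P = [[1, 2, 3, 6], [4], [5]].

So P = [[1, 2, 3, 6], [4], [5]], Q = [[1, 3, 4, 5], [2], [6]].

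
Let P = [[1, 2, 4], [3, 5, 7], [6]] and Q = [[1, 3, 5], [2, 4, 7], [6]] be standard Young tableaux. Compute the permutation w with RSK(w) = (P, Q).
3 1 6 5 7 2 4

Reverse the RSK construction: for i from n down to 1, find the cell of Q containing i, remove the entry at that cell from P, and reverse-bump it up through P; the value ejected from row 1 is w(i).

Step i=7: Q has 7 at row 2, column 3; remove 7 from row 2 of P and reverse-bump: 7 enters row 1 and ejects 4. So w(7) = 4. P is now [[1, 2, 7], [3, 5], [6]].
Step i=6: Q has 6 at row 3, column 1; remove 6 from row 3 of P and reverse-bump: 6 enters row 2 and ejects 5; 5 enters row 1 and ejects 2. So w(6) = 2. P is now [[1, 5, 7], [3, 6]].
Step i=5: Q has 5 at row 1, column 3; remove that cell from P, ejecting 7. So w(5) = 7. P is now [[1, 5], [3, 6]].
Step i=4: Q has 4 at row 2, column 2; remove 6 from row 2 of P and reverse-bump: 6 enters row 1 and ejects 5. So w(4) = 5. P is now [[1, 6], [3]].
Step i=3: Q has 3 at row 1, column 2; remove that cell from P, ejecting 6. So w(3) = 6. P is now [[1], [3]].
Step i=2: Q has 2 at row 2, column 1; remove 3 from row 2 of P and reverse-bump: 3 enters row 1 and ejects 1. So w(2) = 1. P is now [[3]].
Step i=1: Q has 1 at row 1, column 1; remove that cell from P, ejecting 3. So w(1) = 3. P is now [].

So w = 3 1 6 5 7 2 4.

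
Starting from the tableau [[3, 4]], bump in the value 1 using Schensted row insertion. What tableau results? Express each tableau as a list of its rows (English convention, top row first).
[[1, 4], [3]]

In row 1, 1 replaces 3 (the leftmost entry greater than 1); 3 is bumped to row 2. 3 starts a new row 2. The new tableau is [[1, 4], [3]].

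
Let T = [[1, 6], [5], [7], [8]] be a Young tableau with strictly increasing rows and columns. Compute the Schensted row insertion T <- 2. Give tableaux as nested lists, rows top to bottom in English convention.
In row 1, 2 replaces 6 (the leftmost entry greater than 2); 6 is bumped to row 2. 6 is appended to row 2. The new tableau is [[1, 2], [5, 6], [7], [8]].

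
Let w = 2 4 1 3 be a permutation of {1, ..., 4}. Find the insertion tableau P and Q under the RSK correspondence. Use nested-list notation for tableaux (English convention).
Insert each entry of the permutation into P by Schensted row insertion, recording in Q the position of each new cell.

Insert 2: appended to row 1. P = [[2]].
Insert 4: appended to row 1. P = [[2, 4]].
Insert 1: 1 bumps 2 from row 1; 2 starts row 2. P = [[1, 4], [2]].
Insert 3: 3 bumps 4 from row 1; 4 appends to row 2. P = [[1, 3], [2, 4]].

So P = [[1, 3], [2, 4]], Q = [[1, 2], [3, 4]].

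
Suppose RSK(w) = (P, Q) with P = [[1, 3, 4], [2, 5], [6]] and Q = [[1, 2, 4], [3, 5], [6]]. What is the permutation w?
2 3 1 6 5 4

Reverse the RSK construction: for i from n down to 1, find the cell of Q containing i, remove the entry at that cell from P, and reverse-bump it up through P; the value ejected from row 1 is w(i).

Step i=6: Q has 6 at row 3, column 1; remove 6 from row 3 of P and reverse-bump: 6 enters row 2 and ejects 5; 5 enters row 1 and ejects 4. So w(6) = 4. P is now [[1, 3, 5], [2, 6]].
Step i=5: Q has 5 at row 2, column 2; remove 6 from row 2 of P and reverse-bump: 6 enters row 1 and ejects 5. So w(5) = 5. P is now [[1, 3, 6], [2]].
Step i=4: Q has 4 at row 1, column 3; remove that cell from P, ejecting 6. So w(4) = 6. P is now [[1, 3], [2]].
Step i=3: Q has 3 at row 2, column 1; remove 2 from row 2 of P and reverse-bump: 2 enters row 1 and ejects 1. So w(3) = 1. P is now [[2, 3]].
Step i=2: Q has 2 at row 1, column 2; remove that cell from P, ejecting 3. So w(2) = 3. P is now [[2]].
Step i=1: Q has 1 at row 1, column 1; remove that cell from P, ejecting 2. So w(1) = 2. P is now [].

So w = 2 3 1 6 5 4.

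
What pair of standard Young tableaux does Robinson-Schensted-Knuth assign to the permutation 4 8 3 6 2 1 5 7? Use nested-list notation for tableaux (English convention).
Insert each entry of the permutation into P by Schensted row insertion, recording in Q the position of each new cell.

Insert 4: appended to row 1. P = [[4]], Q = [[1]].
Insert 8: appended to row 1. P = [[4, 8]], Q = [[1, 2]].
Insert 3: 3 bumps 4 from row 1; 4 starts row 2. P = [[3, 8], [4]], Q = [[1, 2], [3]].
Insert 6: 6 bumps 8 from row 1; 8 appends to row 2. P = [[3, 6], [4, 8]], Q = [[1, 2], [3, 4]].
Insert 2: 2 bumps 3 from row 1; 3 bumps 4 from row 2; 4 starts row 3. P = [[2, 6], [3, 8], [4]], Q = [[1, 2], [3, 4], [5]].
Insert 1: 1 bumps 2 from row 1; 2 bumps 3 from row 2; 3 bumps 4 from row 3; 4 starts row 4. P = [[1, 6], [2, 8], [3], [4]], Q = [[1, 2], [3, 4], [5], [6]].
Insert 5: 5 bumps 6 from row 1; 6 bumps 8 from row 2; 8 appends to row 3. P = [[1, 5], [2, 6], [3, 8], [4]], Q = [[1, 2], [3, 4], [5, 7], [6]].
Insert 7: appended to row 1. P = [[1, 5, 7], [2, 6], [3, 8], [4]], Q = [[1, 2, 8], [3, 4], [5, 7], [6]].

So P = [[1, 5, 7], [2, 6], [3, 8], [4]], Q = [[1, 2, 8], [3, 4], [5, 7], [6]].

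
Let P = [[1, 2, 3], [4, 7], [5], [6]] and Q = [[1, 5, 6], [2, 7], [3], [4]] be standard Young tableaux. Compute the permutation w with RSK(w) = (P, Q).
6 5 4 1 2 7 3

Reverse the RSK construction: for i from n down to 1, find the cell of Q containing i, remove the entry at that cell from P, and reverse-bump it up through P; the value ejected from row 1 is w(i).

Step i=7: Q has 7 at row 2, column 2; remove 7 from row 2 of P and reverse-bump: 7 enters row 1 and ejects 3. So w(7) = 3. P is now [[1, 2, 7], [4], [5], [6]].
Step i=6: Q has 6 at row 1, column 3; remove that cell from P, ejecting 7. So w(6) = 7. P is now [[1, 2], [4], [5], [6]].
Step i=5: Q has 5 at row 1, column 2; remove that cell from P, ejecting 2. So w(5) = 2. P is now [[1], [4], [5], [6]].
Step i=4: Q has 4 at row 4, column 1; remove 6 from row 4 of P and reverse-bump: 6 enters row 3 and ejects 5; 5 enters row 2 and ejects 4; 4 enters row 1 and ejects 1. So w(4) = 1. P is now [[4], [5], [6]].
Step i=3: Q has 3 at row 3, column 1; remove 6 from row 3 of P and reverse-bump: 6 enters row 2 and ejects 5; 5 enters row 1 and ejects 4. So w(3) = 4. P is now [[5], [6]].
Step i=2: Q has 2 at row 2, column 1; remove 6 from row 2 of P and reverse-bump: 6 enters row 1 and ejects 5. So w(2) = 5. P is now [[6]].
Step i=1: Q has 1 at row 1, column 1; remove that cell from P, ejecting 6. So w(1) = 6. P is now [].

So w = 6 5 4 1 2 7 3.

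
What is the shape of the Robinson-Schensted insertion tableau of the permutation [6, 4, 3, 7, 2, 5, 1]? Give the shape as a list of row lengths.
Row-insert each entry into an empty tableau.

After inserting 6: P = [[6]].
After inserting 4: P = [[4], [6]].
After inserting 3: P = [[3], [4], [6]].
After inserting 7: P = [[3, 7], [4], [6]].
After inserting 2: P = [[2, 7], [3], [4], [6]].
After inserting 5: P = [[2, 5], [3, 7], [4], [6]].
After inserting 1: P = [[1, 5], [2, 7], [3], [4], [6]].

The final insertion tableau P = [[1, 5], [2, 7], [3], [4], [6]] has shape [2, 2, 1, 1, 1].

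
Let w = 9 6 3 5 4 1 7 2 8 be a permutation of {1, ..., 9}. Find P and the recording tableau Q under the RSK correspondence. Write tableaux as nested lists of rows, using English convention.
P = [[1, 2, 7, 8], [3, 4], [5], [6], [9]], Q = [[1, 4, 7, 9], [2, 8], [3], [5], [6]]

Insert each entry of the permutation into P by Schensted row insertion, recording in Q the position of each new cell.

Insert 9: appended to row 1. P = [[9]].
Insert 6: 6 bumps 9 from row 1; 9 starts row 2. P = [[6], [9]].
Insert 3: 3 bumps 6 from row 1; 6 bumps 9 from row 2; 9 starts row 3. P = [[3], [6], [9]].
Insert 5: appended to row 1. P = [[3, 5], [6], [9]].
Insert 4: 4 bumps 5 from row 1; 5 bumps 6 from row 2; 6 bumps 9 from row 3; 9 starts row 4. P = [[3, 4], [5], [6], [9]].
Insert 1: 1 bumps 3 from row 1; 3 bumps 5 from row 2; 5 bumps 6 from row 3; 6 bumps 9 from row 4; 9 starts row 5. P = [[1, 4], [3], [5], [6], [9]].
Insert 7: appended to row 1. P = [[1, 4, 7], [3], [5], [6], [9]].
Insert 2: 2 bumps 4 from row 1; 4 appends to row 2. P = [[1, 2, 7], [3, 4], [5], [6], [9]].
Insert 8: appended to row 1. P = [[1, 2, 7, 8], [3, 4], [5], [6], [9]].

So P = [[1, 2, 7, 8], [3, 4], [5], [6], [9]], Q = [[1, 4, 7, 9], [2, 8], [3], [5], [6]].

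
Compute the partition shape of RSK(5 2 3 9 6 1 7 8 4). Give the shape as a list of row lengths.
[5, 2, 2]

Row-insert each entry into an empty tableau.

After inserting 5: P = [[5]].
After inserting 2: P = [[2], [5]].
After inserting 3: P = [[2, 3], [5]].
After inserting 9: P = [[2, 3, 9], [5]].
After inserting 6: P = [[2, 3, 6], [5, 9]].
After inserting 1: P = [[1, 3, 6], [2, 9], [5]].
After inserting 7: P = [[1, 3, 6, 7], [2, 9], [5]].
After inserting 8: P = [[1, 3, 6, 7, 8], [2, 9], [5]].
After inserting 4: P = [[1, 3, 4, 7, 8], [2, 6], [5, 9]].

The final insertion tableau P = [[1, 3, 4, 7, 8], [2, 6], [5, 9]] has shape [5, 2, 2].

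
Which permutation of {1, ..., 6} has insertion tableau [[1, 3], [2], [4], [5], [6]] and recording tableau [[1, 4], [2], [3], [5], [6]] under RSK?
6 5 2 4 3 1

Reverse the RSK construction: for i from n down to 1, find the cell of Q containing i, remove the entry at that cell from P, and reverse-bump it up through P; the value ejected from row 1 is w(i).

Step i=6: Q has 6 at row 5, column 1; remove 6 from row 5 of P and reverse-bump: 6 enters row 4 and ejects 5; 5 enters row 3 and ejects 4; 4 enters row 2 and ejects 2; 2 enters row 1 and ejects 1. So w(6) = 1. P is now [[2, 3], [4], [5], [6]].
Step i=5: Q has 5 at row 4, column 1; remove 6 from row 4 of P and reverse-bump: 6 enters row 3 and ejects 5; 5 enters row 2 and ejects 4; 4 enters row 1 and ejects 3. So w(5) = 3. P is now [[2, 4], [5], [6]].
Step i=4: Q has 4 at row 1, column 2; remove that cell from P, ejecting 4. So w(4) = 4. P is now [[2], [5], [6]].
Step i=3: Q has 3 at row 3, column 1; remove 6 from row 3 of P and reverse-bump: 6 enters row 2 and ejects 5; 5 enters row 1 and ejects 2. So w(3) = 2. P is now [[5], [6]].
Step i=2: Q has 2 at row 2, column 1; remove 6 from row 2 of P and reverse-bump: 6 enters row 1 and ejects 5. So w(2) = 5. P is now [[6]].
Step i=1: Q has 1 at row 1, column 1; remove that cell from P, ejecting 6. So w(1) = 6. P is now [].

So w = 6 5 2 4 3 1.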